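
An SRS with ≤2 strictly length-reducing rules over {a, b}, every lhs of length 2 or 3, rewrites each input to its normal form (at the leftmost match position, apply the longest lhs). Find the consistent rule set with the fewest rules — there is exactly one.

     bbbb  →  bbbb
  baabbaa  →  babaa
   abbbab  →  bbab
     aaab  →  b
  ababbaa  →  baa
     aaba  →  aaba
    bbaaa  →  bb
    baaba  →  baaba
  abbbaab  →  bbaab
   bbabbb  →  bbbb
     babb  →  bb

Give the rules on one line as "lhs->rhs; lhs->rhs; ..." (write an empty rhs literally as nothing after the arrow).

aaa->; abb->b

  | bbbb
  | baabbaa => babaa
  | abbbab => bbab
  | aaab => b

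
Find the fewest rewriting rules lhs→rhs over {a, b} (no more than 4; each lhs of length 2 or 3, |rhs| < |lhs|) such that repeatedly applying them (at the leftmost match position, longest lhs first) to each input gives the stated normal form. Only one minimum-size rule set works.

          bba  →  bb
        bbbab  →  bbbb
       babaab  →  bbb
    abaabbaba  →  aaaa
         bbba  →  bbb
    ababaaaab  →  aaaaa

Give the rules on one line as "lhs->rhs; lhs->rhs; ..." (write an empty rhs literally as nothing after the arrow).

  | bba => bb
  | bbbab => bbbb
  | babaab => bbaab => bbab => bbb
  | abaabbaba => aaabbaba => aababa => aaaba => aaaa

ab->; aba->aa; ba->b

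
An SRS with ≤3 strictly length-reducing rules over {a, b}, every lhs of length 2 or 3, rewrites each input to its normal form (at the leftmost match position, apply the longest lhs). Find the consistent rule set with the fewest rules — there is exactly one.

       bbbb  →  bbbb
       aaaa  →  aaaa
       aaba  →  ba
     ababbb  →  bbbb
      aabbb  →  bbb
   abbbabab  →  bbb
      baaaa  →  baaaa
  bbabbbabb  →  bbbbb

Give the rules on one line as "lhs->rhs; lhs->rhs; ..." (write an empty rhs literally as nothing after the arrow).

  | bbbb
  | aaaa
  | aaba => aba => ba
  | ababbb => babbb => bbbb

ab->b; bba->b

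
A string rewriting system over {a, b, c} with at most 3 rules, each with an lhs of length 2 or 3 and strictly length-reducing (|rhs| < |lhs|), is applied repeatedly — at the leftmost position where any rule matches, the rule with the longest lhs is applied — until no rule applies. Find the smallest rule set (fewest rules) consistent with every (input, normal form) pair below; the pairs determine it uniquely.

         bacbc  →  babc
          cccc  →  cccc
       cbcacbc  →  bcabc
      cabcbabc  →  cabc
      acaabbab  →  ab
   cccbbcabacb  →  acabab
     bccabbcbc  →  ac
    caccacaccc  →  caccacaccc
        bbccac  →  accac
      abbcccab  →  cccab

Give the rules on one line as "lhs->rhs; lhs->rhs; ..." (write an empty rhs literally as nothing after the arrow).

aa->; bb->a; cb->b

  | bacbc => babc
  | cccc
  | cbcacbc => bcacbc => bcabc
  | cabcbabc => cabbabc => caaabc => cabc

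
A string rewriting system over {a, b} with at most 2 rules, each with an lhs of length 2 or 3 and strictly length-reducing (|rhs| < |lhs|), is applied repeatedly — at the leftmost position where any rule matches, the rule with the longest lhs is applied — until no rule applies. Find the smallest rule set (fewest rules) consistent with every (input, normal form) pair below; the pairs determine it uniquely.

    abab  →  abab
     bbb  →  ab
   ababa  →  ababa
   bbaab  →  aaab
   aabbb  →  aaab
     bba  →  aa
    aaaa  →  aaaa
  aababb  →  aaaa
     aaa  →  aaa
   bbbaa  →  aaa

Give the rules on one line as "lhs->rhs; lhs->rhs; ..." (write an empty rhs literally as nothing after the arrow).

baa->aa; bb->a

  | abab
  | bbb => ab
  | ababa
  | bbaab => aaab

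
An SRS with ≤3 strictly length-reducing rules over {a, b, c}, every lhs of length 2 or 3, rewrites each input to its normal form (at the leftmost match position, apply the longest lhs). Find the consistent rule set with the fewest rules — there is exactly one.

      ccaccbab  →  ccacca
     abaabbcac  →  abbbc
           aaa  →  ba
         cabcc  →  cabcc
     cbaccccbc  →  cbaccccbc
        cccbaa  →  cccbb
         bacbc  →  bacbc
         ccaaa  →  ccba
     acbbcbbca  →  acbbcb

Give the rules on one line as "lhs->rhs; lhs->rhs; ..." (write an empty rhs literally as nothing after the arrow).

  | ccaccbab => ccacca
  | abaabbcac => abbbbcac => abbbc
  | aaa => ba
  | cabcc

aa->b; bab->a; bca->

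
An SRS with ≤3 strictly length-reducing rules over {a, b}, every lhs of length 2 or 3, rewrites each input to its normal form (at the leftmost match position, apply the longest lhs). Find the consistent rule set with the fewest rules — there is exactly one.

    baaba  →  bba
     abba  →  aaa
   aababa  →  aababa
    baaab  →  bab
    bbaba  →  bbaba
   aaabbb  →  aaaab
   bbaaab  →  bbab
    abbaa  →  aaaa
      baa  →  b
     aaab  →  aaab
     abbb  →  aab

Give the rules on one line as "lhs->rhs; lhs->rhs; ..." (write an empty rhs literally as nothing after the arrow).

  | baaba => bba
  | abba => aaa
  | aababa
  | baaab => bab

abb->aa; baa->b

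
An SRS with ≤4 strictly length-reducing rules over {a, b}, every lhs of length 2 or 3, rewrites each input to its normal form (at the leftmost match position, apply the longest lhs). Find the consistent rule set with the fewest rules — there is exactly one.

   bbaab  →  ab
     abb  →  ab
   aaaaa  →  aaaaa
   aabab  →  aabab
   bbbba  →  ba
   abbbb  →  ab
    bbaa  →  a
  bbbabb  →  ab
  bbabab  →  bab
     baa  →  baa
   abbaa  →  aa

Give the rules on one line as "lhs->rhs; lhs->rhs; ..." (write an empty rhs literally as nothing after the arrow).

bb->b; bba->; bbb->

  | bbaab => ab
  | abb => ab
  | aaaaa
  | aabab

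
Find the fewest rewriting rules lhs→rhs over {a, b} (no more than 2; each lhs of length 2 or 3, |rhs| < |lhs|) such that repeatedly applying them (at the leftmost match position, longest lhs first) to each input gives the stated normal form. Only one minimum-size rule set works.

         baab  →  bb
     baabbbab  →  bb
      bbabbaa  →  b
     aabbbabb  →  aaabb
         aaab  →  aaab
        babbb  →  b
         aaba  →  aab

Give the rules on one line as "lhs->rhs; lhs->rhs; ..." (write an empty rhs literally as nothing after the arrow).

ba->b; bbb->

  | baab => bab => bb
  | baabbbab => babbbab => bbbbab => bab => bb
  | bbabbaa => bbbbaa => baa => ba => b
  | aabbbabb => aaabb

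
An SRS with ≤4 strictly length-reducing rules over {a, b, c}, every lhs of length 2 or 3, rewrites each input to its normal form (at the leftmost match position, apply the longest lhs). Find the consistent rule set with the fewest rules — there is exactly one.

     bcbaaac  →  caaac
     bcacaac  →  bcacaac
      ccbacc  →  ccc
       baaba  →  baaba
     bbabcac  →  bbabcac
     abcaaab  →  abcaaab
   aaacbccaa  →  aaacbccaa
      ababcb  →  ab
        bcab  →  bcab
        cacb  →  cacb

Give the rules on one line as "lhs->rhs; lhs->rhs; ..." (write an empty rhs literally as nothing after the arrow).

  | bcbaaac => caaac
  | bcacaac
  | ccbacc => ccc
  | baaba

bac->b; bcb->c; cba->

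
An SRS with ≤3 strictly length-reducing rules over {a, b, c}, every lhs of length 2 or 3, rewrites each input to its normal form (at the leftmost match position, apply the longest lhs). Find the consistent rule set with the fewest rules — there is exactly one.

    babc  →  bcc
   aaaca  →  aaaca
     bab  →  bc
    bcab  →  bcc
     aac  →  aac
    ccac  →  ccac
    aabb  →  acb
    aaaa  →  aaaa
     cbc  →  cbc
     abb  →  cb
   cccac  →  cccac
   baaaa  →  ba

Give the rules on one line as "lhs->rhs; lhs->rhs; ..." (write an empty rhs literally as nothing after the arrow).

ab->c; baa->ba

  | babc => bcc
  | aaaca
  | bab => bc
  | bcab => bcc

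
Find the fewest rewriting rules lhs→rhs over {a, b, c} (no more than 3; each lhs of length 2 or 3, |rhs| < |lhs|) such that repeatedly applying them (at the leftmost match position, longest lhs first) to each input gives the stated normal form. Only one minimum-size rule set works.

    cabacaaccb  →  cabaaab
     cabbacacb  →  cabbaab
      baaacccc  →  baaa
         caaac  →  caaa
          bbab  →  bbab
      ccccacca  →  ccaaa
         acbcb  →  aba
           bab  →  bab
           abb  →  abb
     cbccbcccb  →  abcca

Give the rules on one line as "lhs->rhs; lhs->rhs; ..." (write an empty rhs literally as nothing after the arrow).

ac->a; cac->ba; cb->a

  | cabacaaccb => cabaaaccb => cabaaacb => cabaaab
  | cabbacacb => cabbaacb => cabbaab
  | baaacccc => baaaccc => baaacc => baaac => baaa
  | caaac => caaa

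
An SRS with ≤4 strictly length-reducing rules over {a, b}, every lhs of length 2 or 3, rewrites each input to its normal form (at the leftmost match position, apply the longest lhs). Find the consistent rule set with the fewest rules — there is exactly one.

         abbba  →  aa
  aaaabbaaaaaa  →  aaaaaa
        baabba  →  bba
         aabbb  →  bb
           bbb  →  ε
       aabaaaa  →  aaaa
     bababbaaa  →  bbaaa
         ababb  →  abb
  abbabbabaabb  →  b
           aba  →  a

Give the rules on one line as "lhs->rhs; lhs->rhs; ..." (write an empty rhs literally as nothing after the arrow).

  | abbba => aa
  | aaaabbaaaaaa => aabaaaaaa => aaaaaa
  | baabba => bba
  | aabbb => bb

aab->; aba->a; bab->b; bbb->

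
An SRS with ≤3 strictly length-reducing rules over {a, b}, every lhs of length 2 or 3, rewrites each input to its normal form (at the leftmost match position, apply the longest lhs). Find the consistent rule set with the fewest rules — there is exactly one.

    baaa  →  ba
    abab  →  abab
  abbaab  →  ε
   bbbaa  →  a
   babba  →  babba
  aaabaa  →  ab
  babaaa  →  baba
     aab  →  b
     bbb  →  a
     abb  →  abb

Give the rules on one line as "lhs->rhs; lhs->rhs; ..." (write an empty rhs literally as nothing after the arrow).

  | baaa => ba
  | abab
  | abbaab => abbb => aa => ε
  | bbbaa => aaa => a

aa->; bbb->a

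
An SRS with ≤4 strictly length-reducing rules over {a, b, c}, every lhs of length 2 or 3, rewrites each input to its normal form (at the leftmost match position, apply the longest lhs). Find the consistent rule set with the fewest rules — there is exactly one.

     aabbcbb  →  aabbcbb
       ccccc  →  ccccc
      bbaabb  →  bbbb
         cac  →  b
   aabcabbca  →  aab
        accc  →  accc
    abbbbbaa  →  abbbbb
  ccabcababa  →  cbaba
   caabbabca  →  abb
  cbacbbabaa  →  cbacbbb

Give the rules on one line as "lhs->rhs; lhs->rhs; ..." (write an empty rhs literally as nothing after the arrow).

  | aabbcbb
  | ccccc
  | bbaabb => bbabb => bbbb
  | cac => b

bba->bb; bca->; ca->; cac->b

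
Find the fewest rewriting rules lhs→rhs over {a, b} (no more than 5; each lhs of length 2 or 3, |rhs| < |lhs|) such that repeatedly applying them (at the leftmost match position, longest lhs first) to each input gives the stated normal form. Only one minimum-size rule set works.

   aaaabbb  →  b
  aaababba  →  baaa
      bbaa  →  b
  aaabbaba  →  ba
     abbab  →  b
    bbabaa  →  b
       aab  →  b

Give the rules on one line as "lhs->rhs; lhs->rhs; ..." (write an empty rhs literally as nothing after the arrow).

  | aaaabbb => aaaaab => aaaab => aaab => aab => ab => b
  | aaababba => aababba => ababba => babba => baaa
  | bbaa => bba => bb => b
  | aaabbaba => aaaaaba => aaaaba => aaaba => aaba => aba => ba

ab->b; abb->aa; bb->b; bba->bb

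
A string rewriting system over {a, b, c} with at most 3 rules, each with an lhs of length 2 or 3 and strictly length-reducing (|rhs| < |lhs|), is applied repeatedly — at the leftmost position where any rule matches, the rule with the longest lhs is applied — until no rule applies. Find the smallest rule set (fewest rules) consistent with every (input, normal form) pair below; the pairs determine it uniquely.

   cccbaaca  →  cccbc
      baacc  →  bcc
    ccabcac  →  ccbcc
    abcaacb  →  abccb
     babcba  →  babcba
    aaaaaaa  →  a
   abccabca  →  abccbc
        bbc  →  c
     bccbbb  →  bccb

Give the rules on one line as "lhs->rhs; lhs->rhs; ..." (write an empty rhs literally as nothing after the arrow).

  | cccbaaca => cccbca => cccbc
  | baacc => bcc
  | ccabcac => ccbcac => ccbcc
  | abcaacb => abcacb => abccb

aa->; bb->; ca->c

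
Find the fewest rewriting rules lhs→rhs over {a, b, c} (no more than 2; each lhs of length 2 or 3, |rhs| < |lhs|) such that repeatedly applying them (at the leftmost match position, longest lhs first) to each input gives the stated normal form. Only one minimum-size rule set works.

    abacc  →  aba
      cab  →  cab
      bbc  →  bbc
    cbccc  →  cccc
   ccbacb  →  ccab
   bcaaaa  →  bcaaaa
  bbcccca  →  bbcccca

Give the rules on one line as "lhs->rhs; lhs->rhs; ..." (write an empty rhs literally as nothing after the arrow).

ac->a; cb->c

  | abacc => abac => aba
  | cab
  | bbc
  | cbccc => cccc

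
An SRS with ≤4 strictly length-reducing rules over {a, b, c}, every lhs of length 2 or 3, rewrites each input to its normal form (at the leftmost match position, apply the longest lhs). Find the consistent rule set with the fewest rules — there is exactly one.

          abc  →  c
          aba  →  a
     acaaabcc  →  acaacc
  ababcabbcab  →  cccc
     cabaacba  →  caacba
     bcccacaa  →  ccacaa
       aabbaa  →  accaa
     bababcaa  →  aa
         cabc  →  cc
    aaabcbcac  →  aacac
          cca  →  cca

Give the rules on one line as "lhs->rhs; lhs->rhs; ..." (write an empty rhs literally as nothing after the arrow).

ab->; abb->cc; bc->

  | abc => c
  | aba => a
  | acaaabcc => acaacc
  | ababcabbcab => abcabbcab => cabbcab => ccccab => cccc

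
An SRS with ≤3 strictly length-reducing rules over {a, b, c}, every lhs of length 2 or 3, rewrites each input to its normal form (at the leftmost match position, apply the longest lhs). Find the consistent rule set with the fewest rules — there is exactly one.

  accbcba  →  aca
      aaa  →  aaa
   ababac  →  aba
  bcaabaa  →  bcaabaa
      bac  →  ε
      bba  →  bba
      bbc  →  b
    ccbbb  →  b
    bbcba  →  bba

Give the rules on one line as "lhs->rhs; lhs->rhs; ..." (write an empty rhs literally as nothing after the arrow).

  | accbcba => accba => aca
  | aaa
  | ababac => aba
  | bcaabaa

bac->; bbc->b; cb->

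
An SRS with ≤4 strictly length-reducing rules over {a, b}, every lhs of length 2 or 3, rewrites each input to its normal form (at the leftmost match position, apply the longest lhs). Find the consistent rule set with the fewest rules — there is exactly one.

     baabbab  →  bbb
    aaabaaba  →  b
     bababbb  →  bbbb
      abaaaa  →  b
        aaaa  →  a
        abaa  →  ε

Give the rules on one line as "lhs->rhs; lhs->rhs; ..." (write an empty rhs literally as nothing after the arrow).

  | baabbab => aabbab => bbbab => bbb
  | aaabaaba => baaba => aaba => bba => b
  | bababbb => ababbb => aabbb => bbbb
  | abaaaa => aaaaa => aa => b

aa->b; aaa->; ba->a; bba->b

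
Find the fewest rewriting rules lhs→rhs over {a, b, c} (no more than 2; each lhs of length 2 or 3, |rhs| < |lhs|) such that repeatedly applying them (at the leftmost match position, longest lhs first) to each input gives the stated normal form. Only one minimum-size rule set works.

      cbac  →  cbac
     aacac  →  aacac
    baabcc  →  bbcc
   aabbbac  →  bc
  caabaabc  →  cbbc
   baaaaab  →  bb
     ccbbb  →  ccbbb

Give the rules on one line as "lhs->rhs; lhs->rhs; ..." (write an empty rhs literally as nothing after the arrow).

  | cbac
  | aacac
  | baabcc => babcc => bbcc
  | aabbbac => abbbac => bbbac => bc

ab->b; bba->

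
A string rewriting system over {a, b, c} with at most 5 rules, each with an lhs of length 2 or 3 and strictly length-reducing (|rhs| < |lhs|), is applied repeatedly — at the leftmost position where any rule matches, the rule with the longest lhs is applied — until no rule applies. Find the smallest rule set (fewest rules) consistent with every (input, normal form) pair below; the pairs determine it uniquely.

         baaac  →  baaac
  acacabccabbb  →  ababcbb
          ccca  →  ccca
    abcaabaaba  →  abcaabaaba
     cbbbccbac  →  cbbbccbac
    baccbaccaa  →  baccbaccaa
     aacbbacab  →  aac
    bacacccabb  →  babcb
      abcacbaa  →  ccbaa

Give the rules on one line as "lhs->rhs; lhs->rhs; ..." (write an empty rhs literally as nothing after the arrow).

  | baaac
  | acacabccabbb => ababccabbb => ababcbb
  | ccca
  | abcaabaaba

abb->cc; bba->; cab->; cac->b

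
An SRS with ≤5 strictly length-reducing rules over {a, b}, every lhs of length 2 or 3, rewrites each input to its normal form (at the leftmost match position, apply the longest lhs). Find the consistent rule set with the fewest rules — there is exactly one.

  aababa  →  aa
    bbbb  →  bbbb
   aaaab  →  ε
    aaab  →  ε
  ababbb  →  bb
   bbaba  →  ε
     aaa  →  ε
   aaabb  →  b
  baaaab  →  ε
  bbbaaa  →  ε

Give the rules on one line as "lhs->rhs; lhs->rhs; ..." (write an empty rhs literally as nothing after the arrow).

  | aababa => aaba => aa
  | bbbb
  | aaaab => baab => ab => ε
  | aaab => bab => ε

aaa->ba; ab->; ba->; bab->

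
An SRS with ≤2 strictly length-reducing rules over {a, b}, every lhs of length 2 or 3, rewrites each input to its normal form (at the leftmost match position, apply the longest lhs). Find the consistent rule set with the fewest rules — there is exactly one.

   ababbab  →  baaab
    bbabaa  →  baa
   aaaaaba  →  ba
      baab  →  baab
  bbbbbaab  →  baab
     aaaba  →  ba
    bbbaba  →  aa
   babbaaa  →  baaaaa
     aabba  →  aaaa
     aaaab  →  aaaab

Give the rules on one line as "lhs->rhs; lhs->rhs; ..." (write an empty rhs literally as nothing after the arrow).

aba->ba; bb->a

  | ababbab => babbab => baaab
  | bbabaa => aabaa => abaa => baa
  | aaaaaba => aaaaba => aaaba => aaba => aba => ba
  | baab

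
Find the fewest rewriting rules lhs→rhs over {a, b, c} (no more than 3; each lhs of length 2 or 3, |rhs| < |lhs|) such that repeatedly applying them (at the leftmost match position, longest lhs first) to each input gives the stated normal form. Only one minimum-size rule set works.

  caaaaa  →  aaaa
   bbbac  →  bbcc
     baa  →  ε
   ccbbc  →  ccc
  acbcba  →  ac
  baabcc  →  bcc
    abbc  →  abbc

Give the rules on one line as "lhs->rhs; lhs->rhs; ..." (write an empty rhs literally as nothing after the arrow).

  | caaaaa => aaaa
  | bbbac => bbcc
  | baa => ca => ε
  | ccbbc => ccbc => ccc

ba->c; ca->; cb->c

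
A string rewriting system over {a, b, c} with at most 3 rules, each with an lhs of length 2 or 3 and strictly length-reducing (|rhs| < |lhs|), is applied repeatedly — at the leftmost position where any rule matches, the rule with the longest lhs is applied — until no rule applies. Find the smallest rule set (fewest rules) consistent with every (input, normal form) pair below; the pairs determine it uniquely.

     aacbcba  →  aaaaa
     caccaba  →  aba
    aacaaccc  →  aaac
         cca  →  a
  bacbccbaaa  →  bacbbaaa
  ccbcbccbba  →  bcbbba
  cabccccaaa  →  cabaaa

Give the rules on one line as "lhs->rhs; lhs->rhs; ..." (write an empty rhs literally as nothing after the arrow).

caa->a; cba->aa; cc->

  | aacbcba => aacbaa => aaaaa
  | caccaba => caaba => aba
  | aacaaccc => aaaccc => aaac
  | cca => a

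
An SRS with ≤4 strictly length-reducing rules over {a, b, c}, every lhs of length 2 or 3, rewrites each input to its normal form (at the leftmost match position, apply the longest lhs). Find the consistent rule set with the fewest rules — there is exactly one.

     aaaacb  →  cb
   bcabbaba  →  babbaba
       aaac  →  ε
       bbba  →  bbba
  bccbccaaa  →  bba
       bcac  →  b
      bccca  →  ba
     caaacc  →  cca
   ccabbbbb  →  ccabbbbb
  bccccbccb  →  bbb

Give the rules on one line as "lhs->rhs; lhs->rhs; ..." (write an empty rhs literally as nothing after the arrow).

  | aaaacb => aacb => cb
  | bcabbaba => babbaba
  | aaac => ac => ε
  | bbba

aa->; ac->; acc->ca; bc->b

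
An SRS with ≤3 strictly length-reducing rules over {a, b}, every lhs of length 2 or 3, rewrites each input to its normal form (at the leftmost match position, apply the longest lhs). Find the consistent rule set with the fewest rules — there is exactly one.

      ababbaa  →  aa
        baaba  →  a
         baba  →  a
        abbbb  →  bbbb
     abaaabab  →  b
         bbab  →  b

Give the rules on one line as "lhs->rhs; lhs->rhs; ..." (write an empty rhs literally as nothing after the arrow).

ab->b; ba->a

  | ababbaa => babbaa => abbaa => bbaa => baa => aa
  | baaba => aaba => aba => ba => a
  | baba => aba => ba => a
  | abbbb => bbbb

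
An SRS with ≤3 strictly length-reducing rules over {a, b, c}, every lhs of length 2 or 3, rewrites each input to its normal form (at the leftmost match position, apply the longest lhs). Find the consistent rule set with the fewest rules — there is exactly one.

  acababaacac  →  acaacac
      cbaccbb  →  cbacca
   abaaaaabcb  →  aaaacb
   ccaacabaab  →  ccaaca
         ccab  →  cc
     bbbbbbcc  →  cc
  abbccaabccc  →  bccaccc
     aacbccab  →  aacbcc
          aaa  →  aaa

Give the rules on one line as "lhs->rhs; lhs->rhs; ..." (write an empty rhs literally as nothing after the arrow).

  | acababaacac => acabaacac => acaacac
  | cbaccbb => cbacca
  | abaaaaabcb => aaaaabcb => aaaacb
  | ccaacabaab => ccaacaab => ccaaca

ab->; bb->a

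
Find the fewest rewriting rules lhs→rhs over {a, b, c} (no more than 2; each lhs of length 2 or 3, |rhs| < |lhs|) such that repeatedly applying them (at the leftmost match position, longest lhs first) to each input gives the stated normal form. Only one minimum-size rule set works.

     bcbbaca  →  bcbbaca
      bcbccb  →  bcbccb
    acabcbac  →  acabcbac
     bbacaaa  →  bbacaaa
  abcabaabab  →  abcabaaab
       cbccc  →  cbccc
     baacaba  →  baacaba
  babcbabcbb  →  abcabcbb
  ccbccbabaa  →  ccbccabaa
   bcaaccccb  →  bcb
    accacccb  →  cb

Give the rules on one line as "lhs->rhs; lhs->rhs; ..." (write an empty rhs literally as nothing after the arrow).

acc->; bab->ab

  | bcbbaca
  | bcbccb
  | acabcbac
  | bbacaaa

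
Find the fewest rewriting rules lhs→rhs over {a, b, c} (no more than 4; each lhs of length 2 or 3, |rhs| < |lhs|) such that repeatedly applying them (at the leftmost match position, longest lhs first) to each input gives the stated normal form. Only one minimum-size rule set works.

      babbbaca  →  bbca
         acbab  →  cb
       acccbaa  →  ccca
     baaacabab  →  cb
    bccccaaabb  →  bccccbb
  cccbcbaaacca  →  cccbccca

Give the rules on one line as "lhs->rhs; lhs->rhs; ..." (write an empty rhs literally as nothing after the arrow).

ab->b; ac->c; ba->

  | babbbaca => bbbaca => bbca
  | acbab => cbab => cb
  | acccbaa => cccbaa => ccca
  | baaacabab => aacabab => acabab => cabab => cbab => cb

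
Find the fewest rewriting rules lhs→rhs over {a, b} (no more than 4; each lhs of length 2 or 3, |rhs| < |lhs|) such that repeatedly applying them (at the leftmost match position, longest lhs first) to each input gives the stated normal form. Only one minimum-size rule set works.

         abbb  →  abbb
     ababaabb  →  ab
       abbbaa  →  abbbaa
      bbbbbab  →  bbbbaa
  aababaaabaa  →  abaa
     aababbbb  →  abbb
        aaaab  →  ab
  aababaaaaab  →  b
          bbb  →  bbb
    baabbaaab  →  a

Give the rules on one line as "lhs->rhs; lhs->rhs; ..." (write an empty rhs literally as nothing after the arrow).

aaa->; aab->a; bab->aa

  | abbb
  | ababaabb => aaaaabb => aabb => ab
  | abbbaa
  | bbbbbab => bbbbaa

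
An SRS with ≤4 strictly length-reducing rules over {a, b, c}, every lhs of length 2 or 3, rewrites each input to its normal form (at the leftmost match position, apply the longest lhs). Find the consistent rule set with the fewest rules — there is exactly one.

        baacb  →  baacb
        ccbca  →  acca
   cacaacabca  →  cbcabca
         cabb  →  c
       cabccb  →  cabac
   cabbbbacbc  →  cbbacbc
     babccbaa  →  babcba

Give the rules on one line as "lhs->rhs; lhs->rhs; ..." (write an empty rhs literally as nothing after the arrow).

abb->; aca->cb; ccb->ac

  | baacb
  | ccbca => acca
  | cacaacabca => ccbacabca => acacabca => cbcabca
  | cabb => c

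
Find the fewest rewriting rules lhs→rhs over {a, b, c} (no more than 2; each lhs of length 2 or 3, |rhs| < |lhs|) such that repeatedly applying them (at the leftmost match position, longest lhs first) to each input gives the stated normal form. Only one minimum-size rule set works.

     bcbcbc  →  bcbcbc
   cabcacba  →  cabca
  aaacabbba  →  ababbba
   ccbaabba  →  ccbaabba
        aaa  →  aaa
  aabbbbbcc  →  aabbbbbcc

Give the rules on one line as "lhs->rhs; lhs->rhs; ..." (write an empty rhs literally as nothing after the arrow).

aac->b; acb->

  | bcbcbc
  | cabcacba => cabca
  | aaacabbba => ababbba
  | ccbaabba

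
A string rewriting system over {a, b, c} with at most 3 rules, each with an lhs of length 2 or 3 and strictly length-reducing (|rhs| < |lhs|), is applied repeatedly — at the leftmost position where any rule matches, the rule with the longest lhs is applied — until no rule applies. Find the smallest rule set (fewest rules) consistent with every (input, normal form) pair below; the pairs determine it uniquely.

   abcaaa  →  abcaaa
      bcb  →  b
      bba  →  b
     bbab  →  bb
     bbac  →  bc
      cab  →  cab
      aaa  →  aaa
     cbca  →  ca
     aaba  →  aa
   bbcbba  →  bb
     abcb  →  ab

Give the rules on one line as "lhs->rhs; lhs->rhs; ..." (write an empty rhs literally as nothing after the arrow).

ba->; cb->

  | abcaaa
  | bcb => b
  | bba => b
  | bbab => bb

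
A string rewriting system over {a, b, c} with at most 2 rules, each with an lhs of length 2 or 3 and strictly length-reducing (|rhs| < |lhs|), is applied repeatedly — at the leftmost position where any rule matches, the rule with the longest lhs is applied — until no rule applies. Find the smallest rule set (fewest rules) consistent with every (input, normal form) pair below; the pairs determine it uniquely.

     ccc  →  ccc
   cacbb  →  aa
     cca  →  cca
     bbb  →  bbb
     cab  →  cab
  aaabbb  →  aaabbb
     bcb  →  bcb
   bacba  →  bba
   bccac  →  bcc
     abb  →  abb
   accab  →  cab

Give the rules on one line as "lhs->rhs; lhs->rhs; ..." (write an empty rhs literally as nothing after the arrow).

ac->; cbb->aa

  | ccc
  | cacbb => cbb => aa
  | cca
  | bbb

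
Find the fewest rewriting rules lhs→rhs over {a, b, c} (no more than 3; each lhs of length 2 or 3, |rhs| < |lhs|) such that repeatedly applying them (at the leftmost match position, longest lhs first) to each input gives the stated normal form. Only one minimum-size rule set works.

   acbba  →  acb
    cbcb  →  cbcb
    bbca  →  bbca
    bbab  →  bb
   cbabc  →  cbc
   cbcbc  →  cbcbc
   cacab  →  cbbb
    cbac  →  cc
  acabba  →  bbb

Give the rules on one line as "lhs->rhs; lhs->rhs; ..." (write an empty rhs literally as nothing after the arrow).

  | acbba => acb
  | cbcb
  | bbca
  | bbab => bb

aca->bb; ba->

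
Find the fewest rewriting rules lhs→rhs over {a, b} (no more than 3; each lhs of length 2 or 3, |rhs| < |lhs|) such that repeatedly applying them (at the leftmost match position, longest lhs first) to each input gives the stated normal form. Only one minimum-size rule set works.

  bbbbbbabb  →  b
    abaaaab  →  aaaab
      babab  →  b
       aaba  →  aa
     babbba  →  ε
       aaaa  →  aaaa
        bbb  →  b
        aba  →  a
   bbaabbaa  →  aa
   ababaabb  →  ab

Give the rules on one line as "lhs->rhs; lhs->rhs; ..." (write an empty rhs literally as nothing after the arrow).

  | bbbbbbabb => bbbbabb => bbabb => abb => b
  | abaaaab => aaaab
  | babab => bab => b
  | aaba => aa

abb->b; ba->; bb->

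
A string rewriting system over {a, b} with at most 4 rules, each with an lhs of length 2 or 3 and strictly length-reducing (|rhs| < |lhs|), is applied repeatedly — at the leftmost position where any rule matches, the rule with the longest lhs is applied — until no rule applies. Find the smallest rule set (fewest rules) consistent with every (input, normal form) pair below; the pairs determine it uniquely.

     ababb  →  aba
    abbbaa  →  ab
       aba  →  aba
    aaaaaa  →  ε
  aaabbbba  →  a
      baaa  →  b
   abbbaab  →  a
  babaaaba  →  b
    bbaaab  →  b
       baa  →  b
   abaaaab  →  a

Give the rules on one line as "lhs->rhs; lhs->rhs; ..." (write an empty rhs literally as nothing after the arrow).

  | ababb => aba
  | abbbaa => abaa => ab
  | aba
  | aaaaaa => aaaaa => aaaa => aaa => aa => ε

aa->; aaa->aa; bb->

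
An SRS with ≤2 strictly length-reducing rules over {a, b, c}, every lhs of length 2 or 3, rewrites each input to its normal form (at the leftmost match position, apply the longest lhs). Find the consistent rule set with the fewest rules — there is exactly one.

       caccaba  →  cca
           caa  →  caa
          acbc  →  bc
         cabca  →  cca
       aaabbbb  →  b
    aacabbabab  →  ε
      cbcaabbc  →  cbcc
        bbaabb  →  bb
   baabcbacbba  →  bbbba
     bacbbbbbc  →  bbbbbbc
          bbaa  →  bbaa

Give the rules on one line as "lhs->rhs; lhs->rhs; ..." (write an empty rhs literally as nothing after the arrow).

  | caccaba => ccaba => cca
  | caa
  | acbc => bc
  | cabca => cca

ab->; ac->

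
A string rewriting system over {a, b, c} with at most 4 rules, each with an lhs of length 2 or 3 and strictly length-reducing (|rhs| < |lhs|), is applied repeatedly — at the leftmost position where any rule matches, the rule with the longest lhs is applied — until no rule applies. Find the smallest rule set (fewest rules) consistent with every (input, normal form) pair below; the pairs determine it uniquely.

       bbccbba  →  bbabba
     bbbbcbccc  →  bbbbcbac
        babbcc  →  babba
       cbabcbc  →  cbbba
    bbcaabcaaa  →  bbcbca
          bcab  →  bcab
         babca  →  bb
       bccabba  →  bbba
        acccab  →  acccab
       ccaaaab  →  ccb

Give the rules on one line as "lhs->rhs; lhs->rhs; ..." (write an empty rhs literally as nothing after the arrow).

  | bbccbba => bbabba
  | bbbbcbccc => bbbbcbac
  | babbcc => babba
  | cbabcbc => cbbabc => cbbba

aa->; abc->ba; bcc->ba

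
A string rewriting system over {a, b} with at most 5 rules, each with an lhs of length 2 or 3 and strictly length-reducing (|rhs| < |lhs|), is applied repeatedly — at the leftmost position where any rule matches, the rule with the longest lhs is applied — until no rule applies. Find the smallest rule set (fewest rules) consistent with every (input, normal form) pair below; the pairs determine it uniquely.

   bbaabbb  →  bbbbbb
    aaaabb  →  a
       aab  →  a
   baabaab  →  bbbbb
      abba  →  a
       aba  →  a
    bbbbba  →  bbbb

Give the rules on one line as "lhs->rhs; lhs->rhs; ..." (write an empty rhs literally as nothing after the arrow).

  | bbaabbb => bbbbbb
  | aaaabb => aaabb => aabb => abb => ab => a
  | aab => ab => a
  | baabaab => bbbaab => bbbbb

aa->a; ab->a; ba->; baa->bb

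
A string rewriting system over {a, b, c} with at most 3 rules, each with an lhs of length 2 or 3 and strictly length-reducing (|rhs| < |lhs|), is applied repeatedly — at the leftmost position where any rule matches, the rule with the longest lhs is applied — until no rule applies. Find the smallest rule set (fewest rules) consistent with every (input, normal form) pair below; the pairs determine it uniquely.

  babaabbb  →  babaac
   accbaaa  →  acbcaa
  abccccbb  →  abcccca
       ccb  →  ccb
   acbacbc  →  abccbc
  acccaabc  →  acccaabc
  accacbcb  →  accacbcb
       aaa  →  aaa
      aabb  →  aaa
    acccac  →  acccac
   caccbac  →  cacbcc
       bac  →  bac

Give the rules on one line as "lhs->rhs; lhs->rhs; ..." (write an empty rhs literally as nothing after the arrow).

bb->a; bbb->c; cba->bc

  | babaabbb => babaac
  | accbaaa => acbcaa
  | abccccbb => abcccca
  | ccb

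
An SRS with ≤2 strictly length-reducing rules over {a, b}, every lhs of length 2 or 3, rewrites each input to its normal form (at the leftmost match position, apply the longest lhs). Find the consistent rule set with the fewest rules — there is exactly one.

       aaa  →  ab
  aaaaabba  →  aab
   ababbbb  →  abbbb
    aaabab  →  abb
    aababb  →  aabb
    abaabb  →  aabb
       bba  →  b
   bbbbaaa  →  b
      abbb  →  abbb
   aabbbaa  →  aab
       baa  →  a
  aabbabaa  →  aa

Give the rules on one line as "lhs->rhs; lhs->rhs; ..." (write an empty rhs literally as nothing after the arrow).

aaa->ab; ba->

  | aaa => ab
  | aaaaabba => abaabba => aabba => aab
  | ababbbb => abbbb
  | aaabab => abbab => abb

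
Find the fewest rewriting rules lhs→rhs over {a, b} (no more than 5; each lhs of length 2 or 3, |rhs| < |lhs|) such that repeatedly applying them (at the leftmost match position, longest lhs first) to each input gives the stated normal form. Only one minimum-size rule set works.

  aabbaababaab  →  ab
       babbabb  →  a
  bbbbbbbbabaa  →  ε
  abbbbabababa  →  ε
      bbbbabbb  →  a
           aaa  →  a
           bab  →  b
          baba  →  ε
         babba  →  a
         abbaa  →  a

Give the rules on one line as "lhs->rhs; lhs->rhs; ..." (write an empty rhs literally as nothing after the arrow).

aa->; ba->; bb->; bbb->bb

  | aabbaababaab => bbaababaab => aababaab => babaab => baab => ab
  | babbabb => bbabb => abb => a
  | bbbbbbbbabaa => bbbbbbbabaa => bbbbbbabaa => bbbbbabaa => bbbbabaa => bbbabaa => bbabaa => abaa => aa => ε
  | abbbbabababa => abbbabababa => abbabababa => aabababa => bababa => baba => ba => ε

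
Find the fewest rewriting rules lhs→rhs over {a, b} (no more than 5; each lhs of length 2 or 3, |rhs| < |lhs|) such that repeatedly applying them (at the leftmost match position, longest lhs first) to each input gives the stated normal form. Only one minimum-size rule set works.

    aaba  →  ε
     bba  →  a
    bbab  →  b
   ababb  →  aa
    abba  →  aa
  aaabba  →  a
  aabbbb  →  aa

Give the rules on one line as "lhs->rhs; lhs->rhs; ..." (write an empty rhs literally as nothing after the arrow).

  | aaba => aaa => ε
  | bba => ba => a
  | bbab => b
  | ababb => aabb => aab => aa

aaa->; ab->a; ba->a; bab->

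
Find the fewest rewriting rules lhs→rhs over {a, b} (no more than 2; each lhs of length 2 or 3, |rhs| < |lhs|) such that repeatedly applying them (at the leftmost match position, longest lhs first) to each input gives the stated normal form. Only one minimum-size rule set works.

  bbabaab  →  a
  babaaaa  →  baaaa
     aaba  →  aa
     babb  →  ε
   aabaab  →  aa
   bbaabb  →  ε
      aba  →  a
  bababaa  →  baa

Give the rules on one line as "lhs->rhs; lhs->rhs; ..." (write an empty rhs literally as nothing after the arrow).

  | bbabaab => abaab => aab => a
  | babaaaa => baaaa
  | aaba => aa
  | babb => bb => ε

ab->; bb->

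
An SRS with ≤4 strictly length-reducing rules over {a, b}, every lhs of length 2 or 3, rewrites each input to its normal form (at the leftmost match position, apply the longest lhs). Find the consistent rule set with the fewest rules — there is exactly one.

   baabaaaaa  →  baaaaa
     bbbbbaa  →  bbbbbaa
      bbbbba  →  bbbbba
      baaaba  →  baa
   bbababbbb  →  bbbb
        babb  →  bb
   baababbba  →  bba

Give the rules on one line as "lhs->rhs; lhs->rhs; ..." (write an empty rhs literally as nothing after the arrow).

aab->; ab->b; abb->ab

  | baabaaaaa => baaaaa
  | bbbbbaa
  | bbbbba
  | baaaba => baa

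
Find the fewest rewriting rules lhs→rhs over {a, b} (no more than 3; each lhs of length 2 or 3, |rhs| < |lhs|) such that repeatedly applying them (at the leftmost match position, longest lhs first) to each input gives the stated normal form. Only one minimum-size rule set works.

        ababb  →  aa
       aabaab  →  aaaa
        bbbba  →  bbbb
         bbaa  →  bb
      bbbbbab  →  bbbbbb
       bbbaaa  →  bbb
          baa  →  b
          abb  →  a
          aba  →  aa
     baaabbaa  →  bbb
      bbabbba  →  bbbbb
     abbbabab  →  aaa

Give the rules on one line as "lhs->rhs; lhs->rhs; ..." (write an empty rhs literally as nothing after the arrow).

  | ababb => aabb => aab => aa
  | aabaab => aaaab => aaaa
  | bbbba => bbbb
  | bbaa => bba => bb

ab->a; ba->b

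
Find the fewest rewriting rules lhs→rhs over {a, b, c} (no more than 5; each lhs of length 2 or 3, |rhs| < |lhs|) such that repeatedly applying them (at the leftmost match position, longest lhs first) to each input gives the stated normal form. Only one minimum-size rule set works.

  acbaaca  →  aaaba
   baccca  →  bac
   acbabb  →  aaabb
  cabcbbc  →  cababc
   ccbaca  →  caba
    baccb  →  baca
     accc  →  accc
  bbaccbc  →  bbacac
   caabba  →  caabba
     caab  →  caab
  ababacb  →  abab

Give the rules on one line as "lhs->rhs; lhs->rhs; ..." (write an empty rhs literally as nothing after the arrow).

  | acbaaca => aaaaca => aaaba
  | baccca => bac
  | acbabb => aaabb
  | cabcbbc => cababc

aac->ab; baa->b; cb->a; cca->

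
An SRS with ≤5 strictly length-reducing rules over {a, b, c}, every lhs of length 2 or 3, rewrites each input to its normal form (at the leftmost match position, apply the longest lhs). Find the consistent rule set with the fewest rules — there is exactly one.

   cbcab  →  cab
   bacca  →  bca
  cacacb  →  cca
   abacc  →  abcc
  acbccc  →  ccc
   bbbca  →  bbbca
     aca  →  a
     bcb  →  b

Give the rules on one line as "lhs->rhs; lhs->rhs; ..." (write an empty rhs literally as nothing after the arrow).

aba->ab; ac->; acb->ca; cb->

  | cbcab => cab
  | bacca => bca
  | cacacb => cacb => cca
  | abacc => abcc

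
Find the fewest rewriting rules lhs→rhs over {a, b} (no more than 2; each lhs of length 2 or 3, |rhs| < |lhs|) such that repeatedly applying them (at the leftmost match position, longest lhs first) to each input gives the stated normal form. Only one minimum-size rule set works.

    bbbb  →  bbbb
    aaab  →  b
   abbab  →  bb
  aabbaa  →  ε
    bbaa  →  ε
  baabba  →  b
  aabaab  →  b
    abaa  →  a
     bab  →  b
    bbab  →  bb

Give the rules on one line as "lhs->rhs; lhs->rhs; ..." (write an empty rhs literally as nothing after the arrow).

  | bbbb
  | aaab => aab => ab => b
  | abbab => bbab => bb
  | aabbaa => abbaa => bbaa => ba => ε

ab->b; ba->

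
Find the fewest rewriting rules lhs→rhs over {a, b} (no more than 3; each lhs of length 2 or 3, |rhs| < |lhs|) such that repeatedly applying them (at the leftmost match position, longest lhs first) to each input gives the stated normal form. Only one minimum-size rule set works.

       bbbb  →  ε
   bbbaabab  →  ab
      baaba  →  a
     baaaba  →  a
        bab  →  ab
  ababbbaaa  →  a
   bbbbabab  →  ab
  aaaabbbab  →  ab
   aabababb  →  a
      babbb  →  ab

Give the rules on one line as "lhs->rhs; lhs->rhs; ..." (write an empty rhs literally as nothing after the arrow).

aa->a; ba->a; bb->

  | bbbb => bb => ε
  | bbbaabab => baabab => aabab => abab => aab => ab
  | baaba => aaba => aba => aa => a
  | baaaba => aaaba => aaba => aba => aa => a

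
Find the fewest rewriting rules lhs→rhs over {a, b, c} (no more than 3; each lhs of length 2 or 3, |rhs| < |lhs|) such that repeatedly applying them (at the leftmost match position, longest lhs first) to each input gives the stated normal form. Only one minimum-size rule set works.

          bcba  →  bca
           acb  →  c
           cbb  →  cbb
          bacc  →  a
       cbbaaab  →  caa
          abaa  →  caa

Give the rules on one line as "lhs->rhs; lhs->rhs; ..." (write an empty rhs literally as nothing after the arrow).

ab->c; ac->a; ba->a

  | bcba => bca
  | acb => ab => c
  | cbb
  | bacc => acc => ac => a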